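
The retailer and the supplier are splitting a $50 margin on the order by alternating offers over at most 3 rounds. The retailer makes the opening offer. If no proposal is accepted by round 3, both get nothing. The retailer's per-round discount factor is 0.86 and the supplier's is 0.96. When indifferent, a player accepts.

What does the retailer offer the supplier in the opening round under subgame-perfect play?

6.72

By backward induction:
Round 3 (the retailer proposes): rejection yields 0 for the supplier; the retailer offers 0 and keeps 50.
Round 2 (the supplier proposes): the retailer can get 50 next round, worth 0.86 × 50 = 43 now; the supplier offers that and keeps 7.
Round 1 (the retailer proposes): the supplier can get 7 next round, worth 0.96 × 7 = 6.72 now. The retailer offers 6.72 and keeps 50 − 6.72 = 43.28.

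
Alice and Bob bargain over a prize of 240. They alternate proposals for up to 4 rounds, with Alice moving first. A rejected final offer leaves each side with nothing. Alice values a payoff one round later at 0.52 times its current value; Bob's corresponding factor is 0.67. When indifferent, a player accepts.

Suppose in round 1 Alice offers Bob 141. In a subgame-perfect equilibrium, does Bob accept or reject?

Round 4 (Bob proposes): rejection yields 0 for Alice; Bob offers 0 and keeps 240.
Round 3 (Alice proposes): Bob can get 240 next round, worth 0.67 × 240 = 160.8 now, so Alice offers 160.8, keeping 79.2.
Round 2 (Bob proposes): Alice can get 79.2 next round, worth 0.52 × 79.2 = 41.184 now, so Bob offers 41.184, keeping 198.816.
So by rejecting in round 1, Bob gets 198.816 next round, worth 0.67 × 198.816 = 133.20672 now.
Offer 141 ≥ 133.20672, so Bob accepts.

Accept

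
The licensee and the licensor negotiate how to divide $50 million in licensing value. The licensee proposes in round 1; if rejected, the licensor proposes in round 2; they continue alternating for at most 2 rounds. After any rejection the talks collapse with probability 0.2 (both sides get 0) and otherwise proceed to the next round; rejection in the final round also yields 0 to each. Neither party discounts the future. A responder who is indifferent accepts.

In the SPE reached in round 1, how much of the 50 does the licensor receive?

Round 2 (the licensor proposes): rejection yields 0 for the licensee; the licensor offers 0 and keeps 50.
Round 1 (the licensee proposes): rejecting gives the licensor an expected 0.8 × 50 = 40, so the licensee offers 40, keeping 10.

40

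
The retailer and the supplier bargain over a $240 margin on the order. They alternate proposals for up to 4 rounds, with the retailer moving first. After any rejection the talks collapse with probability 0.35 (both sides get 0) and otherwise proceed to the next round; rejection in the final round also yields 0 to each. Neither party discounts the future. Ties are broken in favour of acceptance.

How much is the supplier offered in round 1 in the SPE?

120.51

Round 4 (the supplier proposes): rejection yields 0 for the retailer; the supplier offers 0 and keeps 240.
Round 3 (the retailer proposes): rejecting gives the supplier an expected 0.65 × 240 = 156. The retailer offers 156 and keeps 240 − 156 = 84.
Round 2 (the supplier proposes): rejecting gives the retailer an expected 0.65 × 84 = 54.6, so the supplier offers 54.6, keeping 185.4.
Round 1 (the retailer proposes): rejecting gives the supplier an expected 0.65 × 185.4 = 120.51. The retailer offers 120.51 and keeps 240 − 120.51 = 119.49.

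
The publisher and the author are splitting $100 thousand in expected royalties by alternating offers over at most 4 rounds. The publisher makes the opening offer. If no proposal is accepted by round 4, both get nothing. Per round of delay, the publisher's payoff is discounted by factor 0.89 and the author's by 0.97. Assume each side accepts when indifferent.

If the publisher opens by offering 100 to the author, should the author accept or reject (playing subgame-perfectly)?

Round 4 (the author proposes): rejection yields 0 for the publisher; the author offers 0 and keeps 100.
Round 3 (the publisher proposes): the author can get 100 next round, worth 0.97 × 100 = 97 now; the publisher offers that and keeps 3.
Round 2 (the author proposes): the publisher can get 3 next round, worth 0.89 × 3 = 2.67 now, so the author offers 2.67, keeping 97.33.
So by rejecting in round 1, the author gets 97.33 next round, worth 0.97 × 97.33 = 94.4101 now.
Offer 100 ≥ 94.4101, so the author accepts.

Accept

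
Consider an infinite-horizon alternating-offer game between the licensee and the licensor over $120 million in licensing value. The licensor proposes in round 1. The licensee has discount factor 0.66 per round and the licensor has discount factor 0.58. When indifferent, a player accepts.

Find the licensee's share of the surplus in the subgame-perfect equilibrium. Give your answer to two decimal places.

In a stationary SPE each proposer offers the other exactly their discounted continuation value.
If the licensor keeps x when proposing and the licensee keeps y when proposing, then x = 120 − 0.66y and y = 120 − 0.58x.
Solving: x = 120(1 − 0.66) / (1 − 0.58·0.66) = 40.8 / 0.6172 ≈ 66.1050.
The licensee gets 120 − 66.1050 ≈ 53.8950.

53.90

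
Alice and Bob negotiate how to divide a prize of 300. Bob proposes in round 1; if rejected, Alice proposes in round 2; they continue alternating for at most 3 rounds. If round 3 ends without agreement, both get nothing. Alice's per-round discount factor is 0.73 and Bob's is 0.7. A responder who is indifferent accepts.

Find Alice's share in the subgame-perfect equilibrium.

65.7

Round 3 (Bob proposes): rejection yields 0 for Alice; Bob offers 0 and keeps 300.
Round 2 (Alice proposes): Bob can get 300 next round, worth 0.7 × 300 = 210 now, so Alice offers 210, keeping 90.
Round 1 (Bob proposes): Alice can get 90 next round, worth 0.73 × 90 = 65.7 now; Bob offers that and keeps 234.3.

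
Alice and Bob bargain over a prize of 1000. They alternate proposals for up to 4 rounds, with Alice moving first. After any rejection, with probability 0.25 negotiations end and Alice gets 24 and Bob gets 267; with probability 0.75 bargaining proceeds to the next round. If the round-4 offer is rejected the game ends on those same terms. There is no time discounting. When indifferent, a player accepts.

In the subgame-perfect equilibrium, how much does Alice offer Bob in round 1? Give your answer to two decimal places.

699.05

Round 4 (Bob proposes): Alice gets 24 if talks fail, so Bob offers 24 and keeps 976.
Round 3 (Alice proposes): rejecting gives Bob an expected 0.75 × 976 + 0.25 × 267 = 798.75, so Alice offers 798.75, keeping 201.25.
Round 2 (Bob proposes): rejecting gives Alice an expected 0.75 × 201.25 + 0.25 × 24 = 156.9375, so Bob offers 156.9375, keeping 843.0625.
Round 1 (Alice proposes): rejecting gives Bob an expected 0.75 × 843.0625 + 0.25 × 267 = 699.046875. Alice offers 699.046875 and keeps 1000 − 699.046875 = 300.953125.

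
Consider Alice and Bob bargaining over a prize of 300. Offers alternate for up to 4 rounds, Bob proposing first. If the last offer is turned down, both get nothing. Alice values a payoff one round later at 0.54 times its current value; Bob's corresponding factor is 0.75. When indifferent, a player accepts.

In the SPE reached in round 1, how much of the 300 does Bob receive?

Solve by backward induction from round 4.
Round 4 (Alice proposes): rejection yields 0 for Bob; Alice offers 0 and keeps 300.
Round 3 (Bob proposes): Alice can get 300 next round, worth 0.54 × 300 = 162 now, so Bob offers 162, keeping 138.
Round 2 (Alice proposes): Bob can get 138 next round, worth 0.75 × 138 = 103.5 now, so Alice offers 103.5, keeping 196.5.
Round 1 (Bob proposes): Alice can get 196.5 next round, worth 0.54 × 196.5 = 106.11 now, so Bob offers 106.11, keeping 193.89.

193.89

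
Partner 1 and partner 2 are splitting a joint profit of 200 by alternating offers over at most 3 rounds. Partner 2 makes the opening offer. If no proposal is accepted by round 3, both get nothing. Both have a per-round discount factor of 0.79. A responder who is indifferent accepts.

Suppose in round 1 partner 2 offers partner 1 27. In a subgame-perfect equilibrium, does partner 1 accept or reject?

Reject

Round 3 (partner 2 proposes): partner 1 will accept anything ≥ 0, so partner 2 offers 0 and keeps 200.
Round 2 (partner 1 proposes): partner 2 can get 200 next round, worth 0.79 × 200 = 158 now, so partner 1 offers 158, keeping 42.
So by rejecting in round 1, partner 1 gets 42 next round, worth 0.79 × 42 = 33.18 now.
Offer 27 < 33.18, so partner 1 rejects.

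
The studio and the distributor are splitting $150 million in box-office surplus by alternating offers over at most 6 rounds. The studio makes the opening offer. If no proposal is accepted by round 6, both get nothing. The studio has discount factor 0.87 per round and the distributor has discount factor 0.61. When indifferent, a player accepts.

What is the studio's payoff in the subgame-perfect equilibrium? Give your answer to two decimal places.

Solve by backward induction from round 6.
Round 6 (the distributor proposes): the studio will accept anything ≥ 0, so the distributor offers 0 and keeps 150.
Round 5 (the studio proposes): the distributor can get 150 next round, worth 0.61 × 150 = 91.5 now; the studio offers that and keeps 58.5.
Round 4 (the distributor proposes): the studio can get 58.5 next round, worth 0.87 × 58.5 = 50.895 now, so the distributor offers 50.895, keeping 99.105.
Round 3 (the studio proposes): the distributor can get 99.105 next round, worth 0.61 × 99.105 = 60.45405 now. The studio offers 60.45405 and keeps 150 − 60.45405 = 89.54595.
Round 2 (the distributor proposes): the studio can get 89.54595 next round, worth 0.87 × 89.54595 = 77.9049765 now, so the distributor offers 77.9049765, keeping 72.0950235.
Round 1 (the studio proposes): the distributor can get 72.0950235 next round, worth 0.61 × 72.0950235 = 43.977964335 now; the studio offers that and keeps 106.022035665.

106.02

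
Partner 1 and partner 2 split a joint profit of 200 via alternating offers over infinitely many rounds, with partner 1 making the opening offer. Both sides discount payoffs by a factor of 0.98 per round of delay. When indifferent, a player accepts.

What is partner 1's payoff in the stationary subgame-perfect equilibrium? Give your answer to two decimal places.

In a stationary SPE each proposer offers the other exactly their discounted continuation value.
If partner 1 keeps x when proposing and partner 2 keeps y when proposing, then x = 200 − 0.98y and y = 200 − 0.98x.
Solving: x = 200(1 − 0.98) / (1 − 0.98·0.98) = 4 / 0.0396 ≈ 101.0101.
Partner 2 gets 200 − 101.0101 ≈ 98.9899.

101.01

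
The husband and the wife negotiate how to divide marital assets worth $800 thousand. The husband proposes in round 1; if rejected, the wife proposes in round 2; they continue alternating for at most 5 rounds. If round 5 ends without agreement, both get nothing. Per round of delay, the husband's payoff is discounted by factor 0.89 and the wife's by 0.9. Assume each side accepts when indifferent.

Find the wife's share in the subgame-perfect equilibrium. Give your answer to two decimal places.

142.64

Round 5 (the husband proposes): the wife will accept anything ≥ 0, so the husband offers 0 and keeps 800.
Round 4 (the wife proposes): the husband can get 800 next round, worth 0.89 × 800 = 712 now, so the wife offers 712, keeping 88.
Round 3 (the husband proposes): the wife can get 88 next round, worth 0.9 × 88 = 79.2 now. The husband offers 79.2 and keeps 800 − 79.2 = 720.8.
Round 2 (the wife proposes): the husband can get 720.8 next round, worth 0.89 × 720.8 = 641.512 now; the wife offers that and keeps 158.488.
Round 1 (the husband proposes): the wife can get 158.488 next round, worth 0.9 × 158.488 = 142.6392 now; the husband offers that and keeps 657.3608.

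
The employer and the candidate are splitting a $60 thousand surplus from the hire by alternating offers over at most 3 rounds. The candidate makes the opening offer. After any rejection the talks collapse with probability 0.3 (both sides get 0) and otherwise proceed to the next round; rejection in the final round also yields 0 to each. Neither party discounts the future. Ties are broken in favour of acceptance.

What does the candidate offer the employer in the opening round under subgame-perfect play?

12.6

Round 3 (the candidate proposes): rejection yields 0 for the employer; the candidate offers 0 and keeps 60.
Round 2 (the employer proposes): rejecting gives the candidate an expected 0.7 × 60 = 42; the employer offers that and keeps 18.
Round 1 (the candidate proposes): rejecting gives the employer an expected 0.7 × 18 = 12.6; the candidate offers that and keeps 47.4.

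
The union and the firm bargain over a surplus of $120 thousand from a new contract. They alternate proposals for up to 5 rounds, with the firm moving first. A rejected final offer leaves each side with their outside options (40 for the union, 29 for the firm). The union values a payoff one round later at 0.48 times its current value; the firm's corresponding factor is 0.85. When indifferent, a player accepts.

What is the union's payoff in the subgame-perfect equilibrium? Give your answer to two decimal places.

By backward induction:
Round 5 (the firm proposes): the union gets 40 if talks fail, so the firm offers 40 and keeps 80.
Round 4 (the union proposes): the firm can get 80 next round, worth 0.85 × 80 = 68 now, so the union offers 68, keeping 52.
Round 3 (the firm proposes): the union can get 52 next round, worth 0.48 × 52 = 24.96 now; the firm offers that and keeps 95.04.
Round 2 (the union proposes): the firm can get 95.04 next round, worth 0.85 × 95.04 = 80.784 now, so the union offers 80.784, keeping 39.216.
Round 1 (the firm proposes): the union can get 39.216 next round, worth 0.48 × 39.216 = 18.82368 now; the firm offers that and keeps 101.17632.

18.82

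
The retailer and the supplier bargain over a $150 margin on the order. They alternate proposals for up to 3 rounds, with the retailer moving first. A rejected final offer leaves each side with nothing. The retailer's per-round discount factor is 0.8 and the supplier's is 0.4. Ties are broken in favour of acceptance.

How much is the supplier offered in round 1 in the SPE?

Round 3 (the retailer proposes): the supplier will accept anything ≥ 0, so the retailer offers 0 and keeps 150.
Round 2 (the supplier proposes): the retailer can get 150 next round, worth 0.8 × 150 = 120 now. The supplier offers 120 and keeps 150 − 120 = 30.
Round 1 (the retailer proposes): the supplier can get 30 next round, worth 0.4 × 30 = 12 now, so the retailer offers 12, keeping 138.

12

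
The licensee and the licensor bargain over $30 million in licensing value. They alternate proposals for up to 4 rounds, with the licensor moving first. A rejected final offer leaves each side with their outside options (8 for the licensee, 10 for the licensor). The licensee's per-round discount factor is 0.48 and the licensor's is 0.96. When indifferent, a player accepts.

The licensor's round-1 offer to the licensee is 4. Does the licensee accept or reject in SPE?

Reject

Round 4 (the licensee proposes): the licensor gets 10 if talks fail, so the licensee offers 10 and keeps 20.
Round 3 (the licensor proposes): the licensee can get 20 next round, worth 0.48 × 20 = 9.6 now, so the licensor offers 9.6, keeping 20.4.
Round 2 (the licensee proposes): the licensor can get 20.4 next round, worth 0.96 × 20.4 = 19.584 now; the licensee offers that and keeps 10.416.
So by rejecting in round 1, the licensee gets 10.416 next round, worth 0.48 × 10.416 = 4.99968 now.
Offer 4 < 4.99968, so the licensee rejects.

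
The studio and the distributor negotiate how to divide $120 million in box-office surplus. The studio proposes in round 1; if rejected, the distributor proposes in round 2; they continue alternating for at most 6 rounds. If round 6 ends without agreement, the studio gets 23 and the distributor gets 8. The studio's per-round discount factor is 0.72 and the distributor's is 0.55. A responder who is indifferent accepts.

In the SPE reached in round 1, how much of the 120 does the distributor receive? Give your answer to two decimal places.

34.16

Work backward from the last round.
Round 6 (the distributor proposes): the studio gets 23 if talks fail, so the distributor offers 23 and keeps 97.
Round 5 (the studio proposes): the distributor can get 97 next round, worth 0.55 × 97 = 53.35 now. The studio offers 53.35 and keeps 120 − 53.35 = 66.65.
Round 4 (the distributor proposes): the studio can get 66.65 next round, worth 0.72 × 66.65 = 47.988 now, so the distributor offers 47.988, keeping 72.012.
Round 3 (the studio proposes): the distributor can get 72.012 next round, worth 0.55 × 72.012 = 39.6066 now. The studio offers 39.6066 and keeps 120 − 39.6066 = 80.3934.
Round 2 (the distributor proposes): the studio can get 80.3934 next round, worth 0.72 × 80.3934 = 57.883248 now; the distributor offers that and keeps 62.116752.
Round 1 (the studio proposes): the distributor can get 62.116752 next round, worth 0.55 × 62.116752 = 34.1642136 now, so the studio offers 34.1642136, keeping 85.8357864.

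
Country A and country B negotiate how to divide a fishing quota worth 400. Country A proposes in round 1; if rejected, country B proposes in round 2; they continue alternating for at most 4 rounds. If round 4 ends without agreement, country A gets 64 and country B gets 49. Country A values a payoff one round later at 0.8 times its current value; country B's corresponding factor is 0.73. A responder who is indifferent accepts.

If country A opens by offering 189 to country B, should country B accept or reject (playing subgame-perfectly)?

Work out country B's continuation value if the offer is rejected.
Round 4 (country B proposes): country A gets 64 if talks fail, so country B offers 64 and keeps 336.
Round 3 (country A proposes): country B can get 336 next round, worth 0.73 × 336 = 245.28 now; country A offers that and keeps 154.72.
Round 2 (country B proposes): country A can get 154.72 next round, worth 0.8 × 154.72 = 123.776 now, so country B offers 123.776, keeping 276.224.
So by rejecting in round 1, country B gets 276.224 next round, worth 0.73 × 276.224 = 201.64352 now.
Offer 189 < 201.64352, so country B rejects.

Reject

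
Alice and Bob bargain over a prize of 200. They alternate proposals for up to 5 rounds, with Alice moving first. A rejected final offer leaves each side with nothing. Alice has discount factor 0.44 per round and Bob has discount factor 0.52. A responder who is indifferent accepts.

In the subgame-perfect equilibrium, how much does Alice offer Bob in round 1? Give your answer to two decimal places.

71.57

Round 5 (Alice proposes): Bob will accept anything ≥ 0, so Alice offers 0 and keeps 200.
Round 4 (Bob proposes): Alice can get 200 next round, worth 0.44 × 200 = 88 now. Bob offers 88 and keeps 200 − 88 = 112.
Round 3 (Alice proposes): Bob can get 112 next round, worth 0.52 × 112 = 58.24 now. Alice offers 58.24 and keeps 200 − 58.24 = 141.76.
Round 2 (Bob proposes): Alice can get 141.76 next round, worth 0.44 × 141.76 = 62.3744 now; Bob offers that and keeps 137.6256.
Round 1 (Alice proposes): Bob can get 137.6256 next round, worth 0.52 × 137.6256 = 71.565312 now; Alice offers that and keeps 128.434688.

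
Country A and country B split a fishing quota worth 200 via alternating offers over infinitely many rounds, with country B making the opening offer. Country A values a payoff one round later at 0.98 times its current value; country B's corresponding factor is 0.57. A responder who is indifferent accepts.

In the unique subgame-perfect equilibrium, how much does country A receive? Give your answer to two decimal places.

When country B proposes, country A accepts any offer worth at least 0.98 times what country A would get by proposing next round; and vice versa.
This gives x = 200 − 0.98y and y = 200 − 0.57x, where x and y are each side's share when it proposes.
Hence (1 − 0.98·0.57)x = 200(1 − 0.98), i.e. 0.4414·x = 4.
x ≈ 9.0621; country A's share is 200 − x ≈ 190.9379.

190.94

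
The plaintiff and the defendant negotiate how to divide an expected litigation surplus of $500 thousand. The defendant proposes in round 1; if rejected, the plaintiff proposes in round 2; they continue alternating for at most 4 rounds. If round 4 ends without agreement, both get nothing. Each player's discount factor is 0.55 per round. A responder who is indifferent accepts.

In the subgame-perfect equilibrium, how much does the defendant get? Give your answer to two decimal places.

293.06

Round 4 (the plaintiff proposes): the defendant will accept anything ≥ 0, so the plaintiff offers 0 and keeps 500.
Round 3 (the defendant proposes): the plaintiff can get 500 next round, worth 0.55 × 500 = 275 now; the defendant offers that and keeps 225.
Round 2 (the plaintiff proposes): the defendant can get 225 next round, worth 0.55 × 225 = 123.75 now. The plaintiff offers 123.75 and keeps 500 − 123.75 = 376.25.
Round 1 (the defendant proposes): the plaintiff can get 376.25 next round, worth 0.55 × 376.25 = 206.9375 now, so the defendant offers 206.9375, keeping 293.0625.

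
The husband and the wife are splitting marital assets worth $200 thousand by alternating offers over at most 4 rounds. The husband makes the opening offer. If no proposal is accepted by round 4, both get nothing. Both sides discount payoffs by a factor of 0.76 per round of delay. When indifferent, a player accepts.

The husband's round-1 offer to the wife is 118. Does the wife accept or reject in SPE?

Work out the wife's continuation value if the offer is rejected.
Round 4 (the wife proposes): rejection yields 0 for the husband; the wife offers 0 and keeps 200.
Round 3 (the husband proposes): the wife can get 200 next round, worth 0.76 × 200 = 152 now. The husband offers 152 and keeps 200 − 152 = 48.
Round 2 (the wife proposes): the husband can get 48 next round, worth 0.76 × 48 = 36.48 now; the wife offers that and keeps 163.52.
So by rejecting in round 1, the wife gets 163.52 next round, worth 0.76 × 163.52 = 124.2752 now.
Offer 118 < 124.2752, so the wife rejects.

Reject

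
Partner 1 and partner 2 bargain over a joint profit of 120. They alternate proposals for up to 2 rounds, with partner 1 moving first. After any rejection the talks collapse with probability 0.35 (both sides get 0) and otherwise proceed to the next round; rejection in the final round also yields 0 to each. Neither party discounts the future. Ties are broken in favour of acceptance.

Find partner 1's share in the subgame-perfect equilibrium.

Round 2 (partner 2 proposes): partner 1 will accept anything ≥ 0, so partner 2 offers 0 and keeps 120.
Round 1 (partner 1 proposes): rejecting gives partner 2 an expected 0.65 × 120 = 78, so partner 1 offers 78, keeping 42.

42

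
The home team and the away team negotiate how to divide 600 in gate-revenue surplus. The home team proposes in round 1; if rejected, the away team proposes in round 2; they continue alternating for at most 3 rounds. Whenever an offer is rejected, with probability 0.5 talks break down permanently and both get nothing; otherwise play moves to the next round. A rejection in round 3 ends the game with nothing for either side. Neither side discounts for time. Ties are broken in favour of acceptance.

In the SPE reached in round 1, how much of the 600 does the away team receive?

Round 3 (the home team proposes): the away team will accept anything ≥ 0, so the home team offers 0 and keeps 600.
Round 2 (the away team proposes): rejecting gives the home team an expected 0.5 × 600 = 300, so the away team offers 300, keeping 300.
Round 1 (the home team proposes): rejecting gives the away team an expected 0.5 × 300 = 150, so the home team offers 150, keeping 450.

150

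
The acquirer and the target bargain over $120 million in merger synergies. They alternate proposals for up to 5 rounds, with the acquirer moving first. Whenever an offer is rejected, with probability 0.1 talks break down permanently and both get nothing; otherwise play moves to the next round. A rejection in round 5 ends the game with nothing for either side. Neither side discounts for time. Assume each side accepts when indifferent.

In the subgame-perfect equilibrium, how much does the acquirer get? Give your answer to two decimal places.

By backward induction:
Round 5 (the acquirer proposes): the target will accept anything ≥ 0, so the acquirer offers 0 and keeps 120.
Round 4 (the target proposes): rejecting gives the acquirer an expected 0.9 × 120 = 108. The target offers 108 and keeps 120 − 108 = 12.
Round 3 (the acquirer proposes): rejecting gives the target an expected 0.9 × 12 = 10.8, so the acquirer offers 10.8, keeping 109.2.
Round 2 (the target proposes): rejecting gives the acquirer an expected 0.9 × 109.2 = 98.28. The target offers 98.28 and keeps 120 − 98.28 = 21.72.
Round 1 (the acquirer proposes): rejecting gives the target an expected 0.9 × 21.72 = 19.548; the acquirer offers that and keeps 100.452.

100.45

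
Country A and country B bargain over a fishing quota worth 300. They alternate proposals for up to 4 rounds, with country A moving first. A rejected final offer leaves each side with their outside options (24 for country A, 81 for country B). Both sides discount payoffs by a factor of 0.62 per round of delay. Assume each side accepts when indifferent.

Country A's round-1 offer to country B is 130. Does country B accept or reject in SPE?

Reject

Round 4 (country B proposes): country A gets 24 if talks fail, so country B offers 24 and keeps 276.
Round 3 (country A proposes): country B can get 276 next round, worth 0.62 × 276 = 171.12 now. Country A offers 171.12 and keeps 300 − 171.12 = 128.88.
Round 2 (country B proposes): country A can get 128.88 next round, worth 0.62 × 128.88 = 79.9056 now, so country B offers 79.9056, keeping 220.0944.
So by rejecting in round 1, country B gets 220.0944 next round, worth 0.62 × 220.0944 = 136.458528 now.
Offer 130 < 136.458528, so country B rejects.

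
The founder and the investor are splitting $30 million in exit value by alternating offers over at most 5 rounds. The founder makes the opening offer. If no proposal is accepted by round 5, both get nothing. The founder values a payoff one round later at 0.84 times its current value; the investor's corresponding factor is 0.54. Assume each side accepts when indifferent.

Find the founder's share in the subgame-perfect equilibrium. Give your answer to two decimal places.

26.23

Round 5 (the founder proposes): rejection yields 0 for the investor; the founder offers 0 and keeps 30.
Round 4 (the investor proposes): the founder can get 30 next round, worth 0.84 × 30 = 25.2 now; the investor offers that and keeps 4.8.
Round 3 (the founder proposes): the investor can get 4.8 next round, worth 0.54 × 4.8 = 2.592 now; the founder offers that and keeps 27.408.
Round 2 (the investor proposes): the founder can get 27.408 next round, worth 0.84 × 27.408 = 23.02272 now, so the investor offers 23.02272, keeping 6.97728.
Round 1 (the founder proposes): the investor can get 6.97728 next round, worth 0.54 × 6.97728 = 3.7677312 now; the founder offers that and keeps 26.2322688.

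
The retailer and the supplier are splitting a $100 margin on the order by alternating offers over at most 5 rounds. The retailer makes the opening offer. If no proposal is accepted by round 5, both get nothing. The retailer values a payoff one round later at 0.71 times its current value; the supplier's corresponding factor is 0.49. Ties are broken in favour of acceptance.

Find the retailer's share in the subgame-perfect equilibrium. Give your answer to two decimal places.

80.85

Work backward from the last round.
Round 5 (the retailer proposes): rejection yields 0 for the supplier; the retailer offers 0 and keeps 100.
Round 4 (the supplier proposes): the retailer can get 100 next round, worth 0.71 × 100 = 71 now; the supplier offers that and keeps 29.
Round 3 (the retailer proposes): the supplier can get 29 next round, worth 0.49 × 29 = 14.21 now, so the retailer offers 14.21, keeping 85.79.
Round 2 (the supplier proposes): the retailer can get 85.79 next round, worth 0.71 × 85.79 = 60.9109 now. The supplier offers 60.9109 and keeps 100 − 60.9109 = 39.0891.
Round 1 (the retailer proposes): the supplier can get 39.0891 next round, worth 0.49 × 39.0891 = 19.153659 now. The retailer offers 19.153659 and keeps 100 − 19.153659 = 80.846341.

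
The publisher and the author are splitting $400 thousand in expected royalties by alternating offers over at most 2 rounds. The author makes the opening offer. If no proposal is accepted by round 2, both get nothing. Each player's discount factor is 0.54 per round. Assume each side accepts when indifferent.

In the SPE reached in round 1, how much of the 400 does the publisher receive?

Solve by backward induction from round 2.
Round 2 (the publisher proposes): the author will accept anything ≥ 0, so the publisher offers 0 and keeps 400.
Round 1 (the author proposes): the publisher can get 400 next round, worth 0.54 × 400 = 216 now. The author offers 216 and keeps 400 − 216 = 184.

216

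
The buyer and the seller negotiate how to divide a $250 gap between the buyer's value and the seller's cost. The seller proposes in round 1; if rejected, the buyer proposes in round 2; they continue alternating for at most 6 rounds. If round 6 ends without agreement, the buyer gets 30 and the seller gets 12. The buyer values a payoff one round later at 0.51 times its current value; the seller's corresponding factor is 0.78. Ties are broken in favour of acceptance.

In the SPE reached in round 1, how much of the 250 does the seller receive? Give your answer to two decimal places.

191.58

Round 6 (the buyer proposes): the seller gets 12 if talks fail, so the buyer offers 12 and keeps 238.
Round 5 (the seller proposes): the buyer can get 238 next round, worth 0.51 × 238 = 121.38 now; the seller offers that and keeps 128.62.
Round 4 (the buyer proposes): the seller can get 128.62 next round, worth 0.78 × 128.62 = 100.3236 now. The buyer offers 100.3236 and keeps 250 − 100.3236 = 149.6764.
Round 3 (the seller proposes): the buyer can get 149.6764 next round, worth 0.51 × 149.6764 = 76.334964 now; the seller offers that and keeps 173.665036.
Round 2 (the buyer proposes): the seller can get 173.665036 next round, worth 0.78 × 173.665036 = 135.45872808 now; the buyer offers that and keeps 114.54127192.
Round 1 (the seller proposes): the buyer can get 114.54127192 next round, worth 0.51 × 114.54127192 = 58.4160486792 now; the seller offers that and keeps 191.5839513208.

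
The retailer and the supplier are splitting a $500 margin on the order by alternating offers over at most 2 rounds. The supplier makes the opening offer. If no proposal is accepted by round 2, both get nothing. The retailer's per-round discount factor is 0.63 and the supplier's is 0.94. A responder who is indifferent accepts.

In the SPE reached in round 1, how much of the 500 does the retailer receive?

315

Round 2 (the retailer proposes): rejection yields 0 for the supplier; the retailer offers 0 and keeps 500.
Round 1 (the supplier proposes): the retailer can get 500 next round, worth 0.63 × 500 = 315 now, so the supplier offers 315, keeping 185.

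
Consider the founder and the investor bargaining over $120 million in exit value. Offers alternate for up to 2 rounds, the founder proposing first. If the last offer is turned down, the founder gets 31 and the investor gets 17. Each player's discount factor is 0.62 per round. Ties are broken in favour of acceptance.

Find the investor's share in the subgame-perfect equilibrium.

55.18

Work backward from the last round.
Round 2 (the investor proposes): the founder gets 31 if talks fail, so the investor offers 31 and keeps 89.
Round 1 (the founder proposes): the investor can get 89 next round, worth 0.62 × 89 = 55.18 now. The founder offers 55.18 and keeps 120 − 55.18 = 64.82.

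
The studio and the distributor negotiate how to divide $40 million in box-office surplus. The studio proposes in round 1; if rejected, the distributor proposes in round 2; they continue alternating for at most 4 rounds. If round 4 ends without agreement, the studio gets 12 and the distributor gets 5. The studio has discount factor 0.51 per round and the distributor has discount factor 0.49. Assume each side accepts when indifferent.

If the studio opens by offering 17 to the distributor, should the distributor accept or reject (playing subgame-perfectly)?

Round 4 (the distributor proposes): the studio gets 12 if talks fail, so the distributor offers 12 and keeps 28.
Round 3 (the studio proposes): the distributor can get 28 next round, worth 0.49 × 28 = 13.72 now. The studio offers 13.72 and keeps 40 − 13.72 = 26.28.
Round 2 (the distributor proposes): the studio can get 26.28 next round, worth 0.51 × 26.28 = 13.4028 now, so the distributor offers 13.4028, keeping 26.5972.
So by rejecting in round 1, the distributor gets 26.5972 next round, worth 0.49 × 26.5972 = 13.032628 now.
Offer 17 ≥ 13.032628, so the distributor accepts.

Accept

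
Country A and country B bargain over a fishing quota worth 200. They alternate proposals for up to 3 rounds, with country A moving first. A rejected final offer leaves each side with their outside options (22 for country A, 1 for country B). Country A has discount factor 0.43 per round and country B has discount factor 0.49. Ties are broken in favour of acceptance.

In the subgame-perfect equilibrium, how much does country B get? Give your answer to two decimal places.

56.07

Work backward from the last round.
Round 3 (country A proposes): country B gets 1 if talks fail, so country A offers 1 and keeps 199.
Round 2 (country B proposes): country A can get 199 next round, worth 0.43 × 199 = 85.57 now. Country B offers 85.57 and keeps 200 − 85.57 = 114.43.
Round 1 (country A proposes): country B can get 114.43 next round, worth 0.49 × 114.43 = 56.0707 now, so country A offers 56.0707, keeping 143.9293.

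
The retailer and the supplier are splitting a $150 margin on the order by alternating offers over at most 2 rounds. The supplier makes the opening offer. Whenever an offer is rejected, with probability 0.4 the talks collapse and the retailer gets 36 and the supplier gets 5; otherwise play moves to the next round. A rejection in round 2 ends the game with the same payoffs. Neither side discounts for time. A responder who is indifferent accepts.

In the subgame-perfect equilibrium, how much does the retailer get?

101.4

By backward induction:
Round 2 (the retailer proposes): the supplier gets 5 if talks fail, so the retailer offers 5 and keeps 145.
Round 1 (the supplier proposes): rejecting gives the retailer an expected 0.6 × 145 + 0.4 × 36 = 101.4; the supplier offers that and keeps 48.6.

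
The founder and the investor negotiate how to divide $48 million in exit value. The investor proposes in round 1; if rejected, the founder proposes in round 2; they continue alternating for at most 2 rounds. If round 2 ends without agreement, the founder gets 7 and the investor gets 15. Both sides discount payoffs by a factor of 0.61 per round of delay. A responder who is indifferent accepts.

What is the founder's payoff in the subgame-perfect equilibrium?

Round 2 (the founder proposes): the investor gets 15 if talks fail, so the founder offers 15 and keeps 33.
Round 1 (the investor proposes): the founder can get 33 next round, worth 0.61 × 33 = 20.13 now. The investor offers 20.13 and keeps 48 − 20.13 = 27.87.

20.13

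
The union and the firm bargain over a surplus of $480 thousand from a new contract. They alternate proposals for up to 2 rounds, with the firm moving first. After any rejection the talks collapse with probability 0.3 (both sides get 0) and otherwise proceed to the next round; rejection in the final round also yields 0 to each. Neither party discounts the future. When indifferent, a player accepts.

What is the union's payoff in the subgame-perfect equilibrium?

336

Round 2 (the union proposes): rejection yields 0 for the firm; the union offers 0 and keeps 480.
Round 1 (the firm proposes): rejecting gives the union an expected 0.7 × 480 = 336. The firm offers 336 and keeps 480 − 336 = 144.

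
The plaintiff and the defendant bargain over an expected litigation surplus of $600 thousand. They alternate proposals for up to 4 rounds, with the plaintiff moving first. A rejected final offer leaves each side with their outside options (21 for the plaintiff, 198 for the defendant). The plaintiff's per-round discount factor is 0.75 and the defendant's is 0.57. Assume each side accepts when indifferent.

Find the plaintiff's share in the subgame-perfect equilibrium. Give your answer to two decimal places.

Round 4 (the defendant proposes): the plaintiff gets 21 if talks fail, so the defendant offers 21 and keeps 579.
Round 3 (the plaintiff proposes): the defendant can get 579 next round, worth 0.57 × 579 = 330.03 now. The plaintiff offers 330.03 and keeps 600 − 330.03 = 269.97.
Round 2 (the defendant proposes): the plaintiff can get 269.97 next round, worth 0.75 × 269.97 = 202.4775 now, so the defendant offers 202.4775, keeping 397.5225.
Round 1 (the plaintiff proposes): the defendant can get 397.5225 next round, worth 0.57 × 397.5225 = 226.587825 now. The plaintiff offers 226.587825 and keeps 600 − 226.587825 = 373.412175.

373.41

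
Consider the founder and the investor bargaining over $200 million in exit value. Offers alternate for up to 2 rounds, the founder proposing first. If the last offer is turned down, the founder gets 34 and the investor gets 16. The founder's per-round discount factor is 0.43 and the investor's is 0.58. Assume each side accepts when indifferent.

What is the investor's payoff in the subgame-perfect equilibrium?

Round 2 (the investor proposes): the founder gets 34 if talks fail, so the investor offers 34 and keeps 166.
Round 1 (the founder proposes): the investor can get 166 next round, worth 0.58 × 166 = 96.28 now. The founder offers 96.28 and keeps 200 − 96.28 = 103.72.

96.28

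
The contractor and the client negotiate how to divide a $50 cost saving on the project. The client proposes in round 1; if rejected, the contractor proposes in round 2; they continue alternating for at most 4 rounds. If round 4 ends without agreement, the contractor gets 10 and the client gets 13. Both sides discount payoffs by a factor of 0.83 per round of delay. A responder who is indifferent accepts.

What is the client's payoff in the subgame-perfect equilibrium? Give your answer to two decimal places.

Round 4 (the contractor proposes): the client gets 13 if talks fail, so the contractor offers 13 and keeps 37.
Round 3 (the client proposes): the contractor can get 37 next round, worth 0.83 × 37 = 30.71 now. The client offers 30.71 and keeps 50 − 30.71 = 19.29.
Round 2 (the contractor proposes): the client can get 19.29 next round, worth 0.83 × 19.29 = 16.0107 now. The contractor offers 16.0107 and keeps 50 − 16.0107 = 33.9893.
Round 1 (the client proposes): the contractor can get 33.9893 next round, worth 0.83 × 33.9893 = 28.211119 now, so the client offers 28.211119, keeping 21.788881.

21.79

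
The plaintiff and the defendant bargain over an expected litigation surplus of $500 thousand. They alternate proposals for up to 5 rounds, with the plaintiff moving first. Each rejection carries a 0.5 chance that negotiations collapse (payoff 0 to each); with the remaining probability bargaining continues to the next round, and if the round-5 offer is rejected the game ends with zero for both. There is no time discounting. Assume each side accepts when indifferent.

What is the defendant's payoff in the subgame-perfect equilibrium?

Round 5 (the plaintiff proposes): the defendant will accept anything ≥ 0, so the plaintiff offers 0 and keeps 500.
Round 4 (the defendant proposes): rejecting gives the plaintiff an expected 0.5 × 500 = 250; the defendant offers that and keeps 250.
Round 3 (the plaintiff proposes): rejecting gives the defendant an expected 0.5 × 250 = 125; the plaintiff offers that and keeps 375.
Round 2 (the defendant proposes): rejecting gives the plaintiff an expected 0.5 × 375 = 187.5, so the defendant offers 187.5, keeping 312.5.
Round 1 (the plaintiff proposes): rejecting gives the defendant an expected 0.5 × 312.5 = 156.25. The plaintiff offers 156.25 and keeps 500 − 156.25 = 343.75.

156.25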